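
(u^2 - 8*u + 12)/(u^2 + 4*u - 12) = (u - 6)/(u + 6)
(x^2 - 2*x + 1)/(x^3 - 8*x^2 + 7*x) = (x - 1)/(x*(x - 7))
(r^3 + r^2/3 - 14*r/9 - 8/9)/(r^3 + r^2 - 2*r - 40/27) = 3*(r + 1)/(3*r + 5)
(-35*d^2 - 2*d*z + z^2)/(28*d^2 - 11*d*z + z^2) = (5*d + z)/(-4*d + z)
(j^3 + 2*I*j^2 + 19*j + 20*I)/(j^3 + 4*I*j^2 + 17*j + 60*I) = (j + I)/(j + 3*I)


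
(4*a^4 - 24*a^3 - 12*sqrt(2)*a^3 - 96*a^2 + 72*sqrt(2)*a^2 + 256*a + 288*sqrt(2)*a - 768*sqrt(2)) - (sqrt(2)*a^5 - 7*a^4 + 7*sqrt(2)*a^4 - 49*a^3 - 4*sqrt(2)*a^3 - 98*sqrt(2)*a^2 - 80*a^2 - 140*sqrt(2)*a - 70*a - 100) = -sqrt(2)*a^5 - 7*sqrt(2)*a^4 + 11*a^4 - 8*sqrt(2)*a^3 + 25*a^3 - 16*a^2 + 170*sqrt(2)*a^2 + 326*a + 428*sqrt(2)*a - 768*sqrt(2) + 100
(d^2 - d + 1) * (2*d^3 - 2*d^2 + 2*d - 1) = 2*d^5 - 4*d^4 + 6*d^3 - 5*d^2 + 3*d - 1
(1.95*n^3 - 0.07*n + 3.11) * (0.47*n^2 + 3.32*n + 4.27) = 0.9165*n^5 + 6.474*n^4 + 8.2936*n^3 + 1.2293*n^2 + 10.0263*n + 13.2797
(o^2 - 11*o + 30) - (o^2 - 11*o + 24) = 6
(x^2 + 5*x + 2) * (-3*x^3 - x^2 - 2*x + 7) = -3*x^5 - 16*x^4 - 13*x^3 - 5*x^2 + 31*x + 14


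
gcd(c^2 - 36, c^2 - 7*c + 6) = c - 6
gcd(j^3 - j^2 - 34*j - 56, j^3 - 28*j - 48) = j^2 + 6*j + 8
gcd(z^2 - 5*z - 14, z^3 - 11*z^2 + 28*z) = z - 7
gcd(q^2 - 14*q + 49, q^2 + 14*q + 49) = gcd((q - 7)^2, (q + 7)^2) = 1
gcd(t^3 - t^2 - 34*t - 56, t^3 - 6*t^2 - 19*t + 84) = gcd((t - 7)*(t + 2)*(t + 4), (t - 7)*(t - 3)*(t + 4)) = t^2 - 3*t - 28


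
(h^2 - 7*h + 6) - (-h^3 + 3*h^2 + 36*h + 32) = h^3 - 2*h^2 - 43*h - 26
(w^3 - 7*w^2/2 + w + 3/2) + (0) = w^3 - 7*w^2/2 + w + 3/2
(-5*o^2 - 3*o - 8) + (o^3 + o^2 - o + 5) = o^3 - 4*o^2 - 4*o - 3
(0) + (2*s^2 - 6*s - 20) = 2*s^2 - 6*s - 20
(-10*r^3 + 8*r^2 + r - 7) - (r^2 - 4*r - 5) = -10*r^3 + 7*r^2 + 5*r - 2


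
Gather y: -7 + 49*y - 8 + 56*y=105*y - 15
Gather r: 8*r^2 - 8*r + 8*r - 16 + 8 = 8*r^2 - 8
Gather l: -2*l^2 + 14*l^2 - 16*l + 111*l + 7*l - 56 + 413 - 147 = 12*l^2 + 102*l + 210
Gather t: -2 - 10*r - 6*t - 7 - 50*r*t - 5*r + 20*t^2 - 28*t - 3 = -15*r + 20*t^2 + t*(-50*r - 34) - 12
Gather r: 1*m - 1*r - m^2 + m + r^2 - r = -m^2 + 2*m + r^2 - 2*r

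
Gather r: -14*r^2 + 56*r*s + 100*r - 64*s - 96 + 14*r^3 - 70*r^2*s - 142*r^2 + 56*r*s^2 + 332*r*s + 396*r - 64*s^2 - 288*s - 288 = 14*r^3 + r^2*(-70*s - 156) + r*(56*s^2 + 388*s + 496) - 64*s^2 - 352*s - 384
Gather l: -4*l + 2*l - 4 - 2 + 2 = -2*l - 4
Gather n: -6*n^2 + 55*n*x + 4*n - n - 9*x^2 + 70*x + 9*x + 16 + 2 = -6*n^2 + n*(55*x + 3) - 9*x^2 + 79*x + 18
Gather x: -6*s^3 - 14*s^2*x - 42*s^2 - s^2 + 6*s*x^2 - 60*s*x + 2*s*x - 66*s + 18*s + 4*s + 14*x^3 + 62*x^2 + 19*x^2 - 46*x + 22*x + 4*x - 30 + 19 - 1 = -6*s^3 - 43*s^2 - 44*s + 14*x^3 + x^2*(6*s + 81) + x*(-14*s^2 - 58*s - 20) - 12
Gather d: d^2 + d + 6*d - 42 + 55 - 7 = d^2 + 7*d + 6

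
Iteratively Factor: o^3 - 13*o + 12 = (o - 3)*(o^2 + 3*o - 4) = (o - 3)*(o - 1)*(o + 4)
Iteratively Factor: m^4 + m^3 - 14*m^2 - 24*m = (m)*(m^3 + m^2 - 14*m - 24) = m*(m + 2)*(m^2 - m - 12) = m*(m + 2)*(m + 3)*(m - 4)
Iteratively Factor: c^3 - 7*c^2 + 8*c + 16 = (c - 4)*(c^2 - 3*c - 4) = (c - 4)^2*(c + 1)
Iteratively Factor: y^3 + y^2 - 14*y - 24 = (y + 3)*(y^2 - 2*y - 8) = (y - 4)*(y + 3)*(y + 2)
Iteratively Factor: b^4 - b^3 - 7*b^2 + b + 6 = (b - 3)*(b^3 + 2*b^2 - b - 2) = (b - 3)*(b + 1)*(b^2 + b - 2) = (b - 3)*(b - 1)*(b + 1)*(b + 2)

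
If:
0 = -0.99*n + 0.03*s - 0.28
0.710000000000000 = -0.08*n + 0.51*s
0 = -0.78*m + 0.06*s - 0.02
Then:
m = 0.08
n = -0.24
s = 1.35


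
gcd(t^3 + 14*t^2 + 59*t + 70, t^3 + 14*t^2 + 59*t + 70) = t^3 + 14*t^2 + 59*t + 70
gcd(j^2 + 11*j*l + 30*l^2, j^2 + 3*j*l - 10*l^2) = j + 5*l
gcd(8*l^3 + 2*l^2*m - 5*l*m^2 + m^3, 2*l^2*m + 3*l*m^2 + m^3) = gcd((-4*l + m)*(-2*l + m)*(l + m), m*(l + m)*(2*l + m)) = l + m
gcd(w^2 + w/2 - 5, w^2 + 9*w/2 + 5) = w + 5/2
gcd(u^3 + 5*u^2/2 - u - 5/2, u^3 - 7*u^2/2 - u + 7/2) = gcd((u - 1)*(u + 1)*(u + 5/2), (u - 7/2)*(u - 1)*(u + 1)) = u^2 - 1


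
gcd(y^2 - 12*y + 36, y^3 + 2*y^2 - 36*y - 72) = y - 6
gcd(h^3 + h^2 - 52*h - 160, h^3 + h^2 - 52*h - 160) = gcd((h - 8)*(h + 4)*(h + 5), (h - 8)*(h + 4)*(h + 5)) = h^3 + h^2 - 52*h - 160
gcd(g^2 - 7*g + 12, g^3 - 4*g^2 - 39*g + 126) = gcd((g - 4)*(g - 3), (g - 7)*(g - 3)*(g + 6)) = g - 3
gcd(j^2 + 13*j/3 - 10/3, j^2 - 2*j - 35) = j + 5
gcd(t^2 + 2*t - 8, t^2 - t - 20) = t + 4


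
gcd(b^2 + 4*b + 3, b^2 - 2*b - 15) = b + 3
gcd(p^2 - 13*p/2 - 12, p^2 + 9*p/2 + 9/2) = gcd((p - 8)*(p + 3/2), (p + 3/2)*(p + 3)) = p + 3/2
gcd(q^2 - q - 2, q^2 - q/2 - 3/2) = q + 1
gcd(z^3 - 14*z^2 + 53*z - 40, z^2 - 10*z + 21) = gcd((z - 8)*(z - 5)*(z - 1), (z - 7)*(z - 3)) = 1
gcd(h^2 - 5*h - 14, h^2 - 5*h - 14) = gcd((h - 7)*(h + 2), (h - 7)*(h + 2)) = h^2 - 5*h - 14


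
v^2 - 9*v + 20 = (v - 5)*(v - 4)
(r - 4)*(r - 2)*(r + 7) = r^3 + r^2 - 34*r + 56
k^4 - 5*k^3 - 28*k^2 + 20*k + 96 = (k - 8)*(k - 2)*(k + 2)*(k + 3)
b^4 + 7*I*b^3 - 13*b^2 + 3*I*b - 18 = (b - I)*(b + 2*I)*(b + 3*I)^2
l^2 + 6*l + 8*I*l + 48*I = (l + 6)*(l + 8*I)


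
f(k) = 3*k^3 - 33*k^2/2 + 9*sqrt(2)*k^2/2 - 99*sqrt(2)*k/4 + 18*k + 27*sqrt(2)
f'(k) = 9*k^2 - 33*k + 9*sqrt(2)*k - 99*sqrt(2)/4 + 18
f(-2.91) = -72.10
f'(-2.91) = 118.20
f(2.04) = -13.21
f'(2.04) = -20.90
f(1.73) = -6.03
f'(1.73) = -25.14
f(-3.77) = -202.53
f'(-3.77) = 187.34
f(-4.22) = -296.03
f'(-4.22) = 228.82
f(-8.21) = -2165.61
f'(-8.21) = 756.07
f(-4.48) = -358.83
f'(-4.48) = 254.45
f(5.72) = 170.75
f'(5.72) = 161.51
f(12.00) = 3558.57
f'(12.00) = 1035.73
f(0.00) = 38.18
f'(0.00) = -17.00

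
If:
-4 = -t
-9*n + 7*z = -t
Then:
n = 7*z/9 + 4/9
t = 4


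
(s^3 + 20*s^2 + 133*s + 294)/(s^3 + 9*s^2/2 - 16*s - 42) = 2*(s^2 + 14*s + 49)/(2*s^2 - 3*s - 14)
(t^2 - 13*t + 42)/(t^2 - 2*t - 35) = (t - 6)/(t + 5)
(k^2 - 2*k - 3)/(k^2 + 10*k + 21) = (k^2 - 2*k - 3)/(k^2 + 10*k + 21)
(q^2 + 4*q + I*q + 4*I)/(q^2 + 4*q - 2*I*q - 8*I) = (q + I)/(q - 2*I)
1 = 1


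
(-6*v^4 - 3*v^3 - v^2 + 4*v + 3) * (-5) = 30*v^4 + 15*v^3 + 5*v^2 - 20*v - 15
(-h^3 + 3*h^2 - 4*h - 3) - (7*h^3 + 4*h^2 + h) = -8*h^3 - h^2 - 5*h - 3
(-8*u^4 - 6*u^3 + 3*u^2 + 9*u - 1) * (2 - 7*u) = 56*u^5 + 26*u^4 - 33*u^3 - 57*u^2 + 25*u - 2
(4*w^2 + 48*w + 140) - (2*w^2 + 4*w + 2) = 2*w^2 + 44*w + 138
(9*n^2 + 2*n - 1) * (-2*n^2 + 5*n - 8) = -18*n^4 + 41*n^3 - 60*n^2 - 21*n + 8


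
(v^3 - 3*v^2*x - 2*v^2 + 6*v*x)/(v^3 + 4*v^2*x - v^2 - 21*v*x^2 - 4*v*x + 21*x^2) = v*(v - 2)/(v^2 + 7*v*x - v - 7*x)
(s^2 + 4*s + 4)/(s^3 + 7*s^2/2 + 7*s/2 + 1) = 2*(s + 2)/(2*s^2 + 3*s + 1)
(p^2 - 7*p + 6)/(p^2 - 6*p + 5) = (p - 6)/(p - 5)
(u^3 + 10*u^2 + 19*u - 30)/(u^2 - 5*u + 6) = (u^3 + 10*u^2 + 19*u - 30)/(u^2 - 5*u + 6)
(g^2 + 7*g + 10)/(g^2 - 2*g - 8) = (g + 5)/(g - 4)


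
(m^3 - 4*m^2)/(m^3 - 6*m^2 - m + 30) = m^2*(m - 4)/(m^3 - 6*m^2 - m + 30)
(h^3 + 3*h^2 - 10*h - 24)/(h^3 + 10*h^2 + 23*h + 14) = (h^2 + h - 12)/(h^2 + 8*h + 7)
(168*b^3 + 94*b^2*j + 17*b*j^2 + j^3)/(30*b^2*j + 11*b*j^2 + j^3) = (28*b^2 + 11*b*j + j^2)/(j*(5*b + j))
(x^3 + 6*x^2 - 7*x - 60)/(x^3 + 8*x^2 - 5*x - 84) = (x + 5)/(x + 7)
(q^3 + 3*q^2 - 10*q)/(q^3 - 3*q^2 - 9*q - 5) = q*(-q^2 - 3*q + 10)/(-q^3 + 3*q^2 + 9*q + 5)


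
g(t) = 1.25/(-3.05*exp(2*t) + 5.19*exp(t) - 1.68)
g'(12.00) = 0.00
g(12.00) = 0.00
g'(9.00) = 0.00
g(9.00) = 0.00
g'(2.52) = 0.01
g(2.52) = -0.00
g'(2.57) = 0.01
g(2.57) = -0.00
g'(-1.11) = -14.47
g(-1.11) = -4.15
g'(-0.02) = 4.25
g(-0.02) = 2.62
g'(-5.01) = -0.02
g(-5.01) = -0.76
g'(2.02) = 0.02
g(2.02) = -0.01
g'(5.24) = 0.00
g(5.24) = -0.00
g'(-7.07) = -0.00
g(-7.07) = -0.75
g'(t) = 1.25*(6.1*exp(2*t) - 5.19*exp(t))/(-3.05*exp(2*t) + 5.19*exp(t) - 1.68)^2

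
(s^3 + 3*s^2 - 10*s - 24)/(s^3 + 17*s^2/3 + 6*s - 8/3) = 3*(s - 3)/(3*s - 1)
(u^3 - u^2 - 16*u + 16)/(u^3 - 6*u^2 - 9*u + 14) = (u^2 - 16)/(u^2 - 5*u - 14)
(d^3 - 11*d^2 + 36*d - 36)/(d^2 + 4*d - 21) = (d^2 - 8*d + 12)/(d + 7)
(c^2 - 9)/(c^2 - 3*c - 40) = (9 - c^2)/(-c^2 + 3*c + 40)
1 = 1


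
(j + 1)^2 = j^2 + 2*j + 1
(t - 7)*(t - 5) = t^2 - 12*t + 35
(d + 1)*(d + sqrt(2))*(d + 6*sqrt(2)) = d^3 + d^2 + 7*sqrt(2)*d^2 + 7*sqrt(2)*d + 12*d + 12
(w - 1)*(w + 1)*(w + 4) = w^3 + 4*w^2 - w - 4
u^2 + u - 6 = (u - 2)*(u + 3)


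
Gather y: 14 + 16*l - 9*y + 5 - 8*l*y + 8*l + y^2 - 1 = 24*l + y^2 + y*(-8*l - 9) + 18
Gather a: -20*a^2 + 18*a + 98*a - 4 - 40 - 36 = -20*a^2 + 116*a - 80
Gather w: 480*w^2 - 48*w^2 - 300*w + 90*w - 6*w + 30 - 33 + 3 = 432*w^2 - 216*w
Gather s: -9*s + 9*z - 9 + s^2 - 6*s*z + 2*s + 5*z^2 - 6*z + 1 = s^2 + s*(-6*z - 7) + 5*z^2 + 3*z - 8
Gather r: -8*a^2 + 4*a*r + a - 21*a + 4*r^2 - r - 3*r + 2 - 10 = -8*a^2 - 20*a + 4*r^2 + r*(4*a - 4) - 8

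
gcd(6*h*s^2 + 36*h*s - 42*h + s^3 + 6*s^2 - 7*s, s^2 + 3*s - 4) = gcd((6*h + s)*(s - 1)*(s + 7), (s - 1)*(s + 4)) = s - 1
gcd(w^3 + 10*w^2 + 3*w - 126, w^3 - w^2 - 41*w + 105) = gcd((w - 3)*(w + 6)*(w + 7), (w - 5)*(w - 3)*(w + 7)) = w^2 + 4*w - 21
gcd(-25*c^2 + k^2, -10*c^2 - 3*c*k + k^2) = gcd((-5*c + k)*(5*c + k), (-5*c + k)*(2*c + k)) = 5*c - k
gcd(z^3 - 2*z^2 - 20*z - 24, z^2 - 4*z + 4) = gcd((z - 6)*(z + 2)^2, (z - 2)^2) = 1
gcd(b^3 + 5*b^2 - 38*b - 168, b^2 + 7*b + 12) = b + 4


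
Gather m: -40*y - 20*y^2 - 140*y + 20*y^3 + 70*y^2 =20*y^3 + 50*y^2 - 180*y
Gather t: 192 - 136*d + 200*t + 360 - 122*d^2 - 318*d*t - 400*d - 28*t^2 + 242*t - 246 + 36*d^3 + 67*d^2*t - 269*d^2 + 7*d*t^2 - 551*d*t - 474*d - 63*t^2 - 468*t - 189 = 36*d^3 - 391*d^2 - 1010*d + t^2*(7*d - 91) + t*(67*d^2 - 869*d - 26) + 117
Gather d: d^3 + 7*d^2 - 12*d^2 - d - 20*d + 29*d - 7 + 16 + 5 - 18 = d^3 - 5*d^2 + 8*d - 4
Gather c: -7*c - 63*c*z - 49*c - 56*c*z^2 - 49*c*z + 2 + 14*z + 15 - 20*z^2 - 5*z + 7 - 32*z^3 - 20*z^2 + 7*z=c*(-56*z^2 - 112*z - 56) - 32*z^3 - 40*z^2 + 16*z + 24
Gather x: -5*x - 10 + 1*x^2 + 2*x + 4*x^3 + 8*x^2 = 4*x^3 + 9*x^2 - 3*x - 10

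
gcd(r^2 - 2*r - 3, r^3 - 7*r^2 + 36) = r - 3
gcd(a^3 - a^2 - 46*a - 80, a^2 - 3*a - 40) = a^2 - 3*a - 40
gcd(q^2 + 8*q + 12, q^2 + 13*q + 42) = q + 6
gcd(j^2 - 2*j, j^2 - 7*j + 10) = j - 2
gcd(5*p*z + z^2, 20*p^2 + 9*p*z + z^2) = 5*p + z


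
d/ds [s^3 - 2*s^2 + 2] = s*(3*s - 4)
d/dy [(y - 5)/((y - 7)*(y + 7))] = (-y^2 + 10*y - 49)/(y^4 - 98*y^2 + 2401)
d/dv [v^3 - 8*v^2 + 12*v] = 3*v^2 - 16*v + 12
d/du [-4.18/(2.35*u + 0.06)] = 9.823/(2.35*u + 0.06)^2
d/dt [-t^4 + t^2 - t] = -4*t^3 + 2*t - 1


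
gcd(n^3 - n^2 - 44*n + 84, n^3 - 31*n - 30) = n - 6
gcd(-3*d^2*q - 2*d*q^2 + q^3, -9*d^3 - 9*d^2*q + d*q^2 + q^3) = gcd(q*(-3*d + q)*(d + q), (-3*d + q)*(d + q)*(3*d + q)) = -3*d^2 - 2*d*q + q^2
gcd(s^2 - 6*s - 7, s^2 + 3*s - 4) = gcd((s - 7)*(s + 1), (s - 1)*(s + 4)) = 1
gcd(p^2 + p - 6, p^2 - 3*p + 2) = p - 2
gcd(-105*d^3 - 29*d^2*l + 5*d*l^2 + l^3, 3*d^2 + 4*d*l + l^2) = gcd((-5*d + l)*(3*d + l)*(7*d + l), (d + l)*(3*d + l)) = 3*d + l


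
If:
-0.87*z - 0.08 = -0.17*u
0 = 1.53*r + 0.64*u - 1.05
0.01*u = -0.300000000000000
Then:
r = 13.24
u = -30.00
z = -5.95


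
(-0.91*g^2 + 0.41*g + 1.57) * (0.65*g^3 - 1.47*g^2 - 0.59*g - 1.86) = -0.5915*g^5 + 1.6042*g^4 + 0.9547*g^3 - 0.8572*g^2 - 1.6889*g - 2.9202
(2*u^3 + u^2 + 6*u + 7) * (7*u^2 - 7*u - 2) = 14*u^5 - 7*u^4 + 31*u^3 + 5*u^2 - 61*u - 14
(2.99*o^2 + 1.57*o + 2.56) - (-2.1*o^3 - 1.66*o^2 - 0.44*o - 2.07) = 2.1*o^3 + 4.65*o^2 + 2.01*o + 4.63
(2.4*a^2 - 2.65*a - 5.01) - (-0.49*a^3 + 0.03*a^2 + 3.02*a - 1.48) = 0.49*a^3 + 2.37*a^2 - 5.67*a - 3.53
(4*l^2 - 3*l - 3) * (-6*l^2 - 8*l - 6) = -24*l^4 - 14*l^3 + 18*l^2 + 42*l + 18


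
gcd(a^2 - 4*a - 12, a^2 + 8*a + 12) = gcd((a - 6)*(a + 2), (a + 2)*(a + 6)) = a + 2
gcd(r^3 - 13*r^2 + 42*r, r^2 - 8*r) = r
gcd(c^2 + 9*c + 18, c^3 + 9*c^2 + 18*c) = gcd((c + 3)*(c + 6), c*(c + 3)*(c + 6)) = c^2 + 9*c + 18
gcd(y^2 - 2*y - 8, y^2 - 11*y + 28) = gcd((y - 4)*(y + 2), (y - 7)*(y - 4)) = y - 4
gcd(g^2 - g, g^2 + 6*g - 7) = g - 1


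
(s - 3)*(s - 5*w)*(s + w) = s^3 - 4*s^2*w - 3*s^2 - 5*s*w^2 + 12*s*w + 15*w^2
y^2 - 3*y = y*(y - 3)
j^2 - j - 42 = (j - 7)*(j + 6)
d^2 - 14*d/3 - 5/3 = (d - 5)*(d + 1/3)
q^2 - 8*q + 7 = (q - 7)*(q - 1)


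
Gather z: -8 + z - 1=z - 9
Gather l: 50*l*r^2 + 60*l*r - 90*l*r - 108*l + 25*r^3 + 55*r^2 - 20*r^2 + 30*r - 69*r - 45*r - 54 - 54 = l*(50*r^2 - 30*r - 108) + 25*r^3 + 35*r^2 - 84*r - 108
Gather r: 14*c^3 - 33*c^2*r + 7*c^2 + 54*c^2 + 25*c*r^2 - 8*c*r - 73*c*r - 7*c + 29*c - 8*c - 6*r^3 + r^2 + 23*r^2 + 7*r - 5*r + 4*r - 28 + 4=14*c^3 + 61*c^2 + 14*c - 6*r^3 + r^2*(25*c + 24) + r*(-33*c^2 - 81*c + 6) - 24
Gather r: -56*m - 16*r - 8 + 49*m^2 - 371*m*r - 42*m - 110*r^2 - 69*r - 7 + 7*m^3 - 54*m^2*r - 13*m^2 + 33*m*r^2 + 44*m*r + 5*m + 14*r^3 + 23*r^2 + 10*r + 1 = 7*m^3 + 36*m^2 - 93*m + 14*r^3 + r^2*(33*m - 87) + r*(-54*m^2 - 327*m - 75) - 14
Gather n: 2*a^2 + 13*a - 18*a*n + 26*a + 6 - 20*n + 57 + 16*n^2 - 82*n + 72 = 2*a^2 + 39*a + 16*n^2 + n*(-18*a - 102) + 135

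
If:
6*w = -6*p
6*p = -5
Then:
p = -5/6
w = 5/6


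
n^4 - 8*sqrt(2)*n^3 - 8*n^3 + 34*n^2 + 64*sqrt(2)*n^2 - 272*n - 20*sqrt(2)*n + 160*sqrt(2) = (n - 8)*(n - 5*sqrt(2))*(n - 2*sqrt(2))*(n - sqrt(2))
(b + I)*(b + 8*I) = b^2 + 9*I*b - 8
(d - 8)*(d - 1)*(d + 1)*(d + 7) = d^4 - d^3 - 57*d^2 + d + 56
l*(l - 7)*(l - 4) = l^3 - 11*l^2 + 28*l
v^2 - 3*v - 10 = (v - 5)*(v + 2)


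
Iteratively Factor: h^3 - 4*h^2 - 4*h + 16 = (h - 2)*(h^2 - 2*h - 8) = (h - 4)*(h - 2)*(h + 2)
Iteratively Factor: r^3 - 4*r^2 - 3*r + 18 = (r - 3)*(r^2 - r - 6) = (r - 3)*(r + 2)*(r - 3)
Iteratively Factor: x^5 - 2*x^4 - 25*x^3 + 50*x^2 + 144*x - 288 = (x - 4)*(x^4 + 2*x^3 - 17*x^2 - 18*x + 72) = (x - 4)*(x - 3)*(x^3 + 5*x^2 - 2*x - 24) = (x - 4)*(x - 3)*(x + 3)*(x^2 + 2*x - 8) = (x - 4)*(x - 3)*(x - 2)*(x + 3)*(x + 4)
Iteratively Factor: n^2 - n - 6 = (n + 2)*(n - 3)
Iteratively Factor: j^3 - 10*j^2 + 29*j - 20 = (j - 5)*(j^2 - 5*j + 4) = (j - 5)*(j - 1)*(j - 4)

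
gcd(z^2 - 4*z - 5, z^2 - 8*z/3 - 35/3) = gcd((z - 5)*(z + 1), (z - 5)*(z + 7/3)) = z - 5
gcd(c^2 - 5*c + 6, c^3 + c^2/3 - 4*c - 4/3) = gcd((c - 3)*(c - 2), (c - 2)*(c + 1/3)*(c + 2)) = c - 2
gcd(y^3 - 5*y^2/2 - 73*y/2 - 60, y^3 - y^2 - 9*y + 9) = y + 3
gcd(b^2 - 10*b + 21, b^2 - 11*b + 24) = b - 3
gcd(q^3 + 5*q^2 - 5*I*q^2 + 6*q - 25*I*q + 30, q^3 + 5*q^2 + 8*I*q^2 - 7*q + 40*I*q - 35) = q^2 + q*(5 + I) + 5*I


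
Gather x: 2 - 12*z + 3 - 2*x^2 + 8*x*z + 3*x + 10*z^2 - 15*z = -2*x^2 + x*(8*z + 3) + 10*z^2 - 27*z + 5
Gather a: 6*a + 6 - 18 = 6*a - 12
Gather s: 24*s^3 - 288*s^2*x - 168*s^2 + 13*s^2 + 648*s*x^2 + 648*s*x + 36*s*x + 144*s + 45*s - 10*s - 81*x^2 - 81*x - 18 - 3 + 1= 24*s^3 + s^2*(-288*x - 155) + s*(648*x^2 + 684*x + 179) - 81*x^2 - 81*x - 20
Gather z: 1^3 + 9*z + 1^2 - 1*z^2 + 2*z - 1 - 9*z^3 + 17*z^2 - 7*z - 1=-9*z^3 + 16*z^2 + 4*z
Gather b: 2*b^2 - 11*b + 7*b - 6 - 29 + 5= 2*b^2 - 4*b - 30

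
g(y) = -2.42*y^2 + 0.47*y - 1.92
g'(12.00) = -57.61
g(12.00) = -344.76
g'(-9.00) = 44.03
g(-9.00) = -202.17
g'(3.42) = -16.08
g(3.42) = -28.62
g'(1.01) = -4.42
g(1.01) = -3.91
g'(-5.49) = 27.04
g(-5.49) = -77.44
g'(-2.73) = 13.68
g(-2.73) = -21.24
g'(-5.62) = 27.67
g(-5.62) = -81.00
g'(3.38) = -15.89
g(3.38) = -27.98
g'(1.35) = -6.06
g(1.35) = -5.70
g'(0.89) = -3.84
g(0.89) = -3.42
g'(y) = 0.47 - 4.84*y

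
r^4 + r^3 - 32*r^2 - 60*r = r*(r - 6)*(r + 2)*(r + 5)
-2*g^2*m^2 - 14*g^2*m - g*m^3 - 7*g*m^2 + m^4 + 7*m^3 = m*(-2*g + m)*(g + m)*(m + 7)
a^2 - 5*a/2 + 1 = (a - 2)*(a - 1/2)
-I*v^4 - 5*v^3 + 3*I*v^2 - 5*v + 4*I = (v - 4*I)*(v - I)^2*(-I*v + 1)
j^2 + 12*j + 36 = (j + 6)^2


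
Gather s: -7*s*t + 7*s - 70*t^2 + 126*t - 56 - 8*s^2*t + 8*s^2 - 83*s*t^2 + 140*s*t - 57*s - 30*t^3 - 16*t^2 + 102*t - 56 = s^2*(8 - 8*t) + s*(-83*t^2 + 133*t - 50) - 30*t^3 - 86*t^2 + 228*t - 112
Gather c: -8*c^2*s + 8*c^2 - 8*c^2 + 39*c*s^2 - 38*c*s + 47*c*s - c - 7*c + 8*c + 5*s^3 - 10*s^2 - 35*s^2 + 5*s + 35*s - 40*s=-8*c^2*s + c*(39*s^2 + 9*s) + 5*s^3 - 45*s^2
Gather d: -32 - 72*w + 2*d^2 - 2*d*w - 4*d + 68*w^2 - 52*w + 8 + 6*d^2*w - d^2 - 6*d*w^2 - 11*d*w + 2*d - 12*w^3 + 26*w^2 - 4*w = d^2*(6*w + 1) + d*(-6*w^2 - 13*w - 2) - 12*w^3 + 94*w^2 - 128*w - 24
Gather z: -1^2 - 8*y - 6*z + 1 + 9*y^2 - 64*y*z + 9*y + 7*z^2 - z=9*y^2 + y + 7*z^2 + z*(-64*y - 7)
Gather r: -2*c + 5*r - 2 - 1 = -2*c + 5*r - 3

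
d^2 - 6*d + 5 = (d - 5)*(d - 1)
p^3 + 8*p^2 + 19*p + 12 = (p + 1)*(p + 3)*(p + 4)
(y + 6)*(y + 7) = y^2 + 13*y + 42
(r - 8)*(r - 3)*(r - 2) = r^3 - 13*r^2 + 46*r - 48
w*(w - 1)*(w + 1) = w^3 - w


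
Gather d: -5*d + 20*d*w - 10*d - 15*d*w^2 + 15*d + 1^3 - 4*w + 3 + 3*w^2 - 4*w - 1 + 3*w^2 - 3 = d*(-15*w^2 + 20*w) + 6*w^2 - 8*w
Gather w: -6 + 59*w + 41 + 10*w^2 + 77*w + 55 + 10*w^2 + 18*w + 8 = 20*w^2 + 154*w + 98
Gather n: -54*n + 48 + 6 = 54 - 54*n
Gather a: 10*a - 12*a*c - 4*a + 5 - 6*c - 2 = a*(6 - 12*c) - 6*c + 3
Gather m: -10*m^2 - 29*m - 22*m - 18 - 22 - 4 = -10*m^2 - 51*m - 44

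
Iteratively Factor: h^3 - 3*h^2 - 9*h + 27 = (h - 3)*(h^2 - 9) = (h - 3)^2*(h + 3)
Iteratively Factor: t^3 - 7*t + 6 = (t + 3)*(t^2 - 3*t + 2) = (t - 2)*(t + 3)*(t - 1)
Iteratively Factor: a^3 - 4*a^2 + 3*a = (a - 3)*(a^2 - a) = a*(a - 3)*(a - 1)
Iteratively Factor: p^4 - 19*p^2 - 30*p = (p)*(p^3 - 19*p - 30) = p*(p + 3)*(p^2 - 3*p - 10) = p*(p + 2)*(p + 3)*(p - 5)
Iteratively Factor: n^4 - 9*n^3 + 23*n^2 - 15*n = (n - 3)*(n^3 - 6*n^2 + 5*n) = (n - 5)*(n - 3)*(n^2 - n) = n*(n - 5)*(n - 3)*(n - 1)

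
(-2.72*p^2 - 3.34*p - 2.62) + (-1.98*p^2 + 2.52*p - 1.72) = -4.7*p^2 - 0.82*p - 4.34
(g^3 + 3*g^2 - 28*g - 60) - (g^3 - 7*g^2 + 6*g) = 10*g^2 - 34*g - 60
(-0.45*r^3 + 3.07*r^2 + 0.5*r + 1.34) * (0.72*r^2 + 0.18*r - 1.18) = -0.324*r^5 + 2.1294*r^4 + 1.4436*r^3 - 2.5678*r^2 - 0.3488*r - 1.5812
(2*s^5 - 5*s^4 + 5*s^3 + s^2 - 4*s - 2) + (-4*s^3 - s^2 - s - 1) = 2*s^5 - 5*s^4 + s^3 - 5*s - 3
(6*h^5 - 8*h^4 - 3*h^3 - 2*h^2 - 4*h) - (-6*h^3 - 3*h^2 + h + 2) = 6*h^5 - 8*h^4 + 3*h^3 + h^2 - 5*h - 2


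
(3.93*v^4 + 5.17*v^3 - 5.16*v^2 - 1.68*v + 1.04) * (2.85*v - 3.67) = 11.2005*v^5 + 0.311400000000001*v^4 - 33.6799*v^3 + 14.1492*v^2 + 9.1296*v - 3.8168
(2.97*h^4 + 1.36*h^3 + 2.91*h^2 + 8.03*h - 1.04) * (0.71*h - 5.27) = 2.1087*h^5 - 14.6863*h^4 - 5.1011*h^3 - 9.6344*h^2 - 43.0565*h + 5.4808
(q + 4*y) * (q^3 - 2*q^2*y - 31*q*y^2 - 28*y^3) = q^4 + 2*q^3*y - 39*q^2*y^2 - 152*q*y^3 - 112*y^4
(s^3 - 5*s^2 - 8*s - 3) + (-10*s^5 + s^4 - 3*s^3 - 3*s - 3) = -10*s^5 + s^4 - 2*s^3 - 5*s^2 - 11*s - 6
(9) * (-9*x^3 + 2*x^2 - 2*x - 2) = -81*x^3 + 18*x^2 - 18*x - 18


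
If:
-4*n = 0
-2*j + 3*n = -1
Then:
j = 1/2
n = 0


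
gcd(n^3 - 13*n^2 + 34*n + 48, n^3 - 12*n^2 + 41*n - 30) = n - 6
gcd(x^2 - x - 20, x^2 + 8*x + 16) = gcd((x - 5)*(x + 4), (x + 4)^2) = x + 4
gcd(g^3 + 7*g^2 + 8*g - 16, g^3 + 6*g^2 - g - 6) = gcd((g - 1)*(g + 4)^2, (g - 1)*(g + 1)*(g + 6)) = g - 1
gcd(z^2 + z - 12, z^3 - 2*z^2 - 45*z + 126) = z - 3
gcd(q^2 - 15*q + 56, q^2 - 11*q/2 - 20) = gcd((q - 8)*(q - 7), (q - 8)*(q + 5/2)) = q - 8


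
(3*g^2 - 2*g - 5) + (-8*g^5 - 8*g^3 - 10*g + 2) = -8*g^5 - 8*g^3 + 3*g^2 - 12*g - 3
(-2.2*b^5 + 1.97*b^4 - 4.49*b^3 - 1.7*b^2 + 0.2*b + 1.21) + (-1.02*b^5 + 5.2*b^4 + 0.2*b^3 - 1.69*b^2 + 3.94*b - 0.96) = -3.22*b^5 + 7.17*b^4 - 4.29*b^3 - 3.39*b^2 + 4.14*b + 0.25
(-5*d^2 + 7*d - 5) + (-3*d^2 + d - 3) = -8*d^2 + 8*d - 8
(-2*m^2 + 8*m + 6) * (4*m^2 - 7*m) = -8*m^4 + 46*m^3 - 32*m^2 - 42*m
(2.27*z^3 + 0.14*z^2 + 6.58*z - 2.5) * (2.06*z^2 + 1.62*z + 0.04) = 4.6762*z^5 + 3.9658*z^4 + 13.8724*z^3 + 5.5152*z^2 - 3.7868*z - 0.1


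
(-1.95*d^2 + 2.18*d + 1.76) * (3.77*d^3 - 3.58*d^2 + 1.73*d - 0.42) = -7.3515*d^5 + 15.1996*d^4 - 4.5427*d^3 - 1.7104*d^2 + 2.1292*d - 0.7392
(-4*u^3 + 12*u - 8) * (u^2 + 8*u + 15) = -4*u^5 - 32*u^4 - 48*u^3 + 88*u^2 + 116*u - 120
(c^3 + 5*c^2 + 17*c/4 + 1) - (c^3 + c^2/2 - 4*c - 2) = 9*c^2/2 + 33*c/4 + 3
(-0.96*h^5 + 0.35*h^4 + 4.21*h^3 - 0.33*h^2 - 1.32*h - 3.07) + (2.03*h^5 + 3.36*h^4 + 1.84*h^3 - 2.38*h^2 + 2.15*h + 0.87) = 1.07*h^5 + 3.71*h^4 + 6.05*h^3 - 2.71*h^2 + 0.83*h - 2.2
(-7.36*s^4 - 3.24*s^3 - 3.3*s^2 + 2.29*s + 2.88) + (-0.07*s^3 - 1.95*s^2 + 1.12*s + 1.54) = -7.36*s^4 - 3.31*s^3 - 5.25*s^2 + 3.41*s + 4.42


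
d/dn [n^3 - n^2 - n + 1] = 3*n^2 - 2*n - 1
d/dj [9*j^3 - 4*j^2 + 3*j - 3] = 27*j^2 - 8*j + 3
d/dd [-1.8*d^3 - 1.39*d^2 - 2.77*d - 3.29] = -5.4*d^2 - 2.78*d - 2.77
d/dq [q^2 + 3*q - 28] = 2*q + 3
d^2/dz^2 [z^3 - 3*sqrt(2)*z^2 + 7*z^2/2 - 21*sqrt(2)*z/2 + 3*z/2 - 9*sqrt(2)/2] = 6*z - 6*sqrt(2) + 7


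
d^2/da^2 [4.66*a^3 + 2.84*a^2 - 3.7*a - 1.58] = 27.96*a + 5.68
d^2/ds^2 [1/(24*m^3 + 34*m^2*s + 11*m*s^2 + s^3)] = 2*(-(11*m + 3*s)*(24*m^3 + 34*m^2*s + 11*m*s^2 + s^3) + (34*m^2 + 22*m*s + 3*s^2)^2)/(24*m^3 + 34*m^2*s + 11*m*s^2 + s^3)^3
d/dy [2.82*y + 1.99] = 2.82000000000000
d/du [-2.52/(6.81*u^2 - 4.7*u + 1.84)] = (34.3224*u - 11.844)/(6.81*u^2 - 4.7*u + 1.84)^2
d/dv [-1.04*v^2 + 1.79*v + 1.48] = 1.79 - 2.08*v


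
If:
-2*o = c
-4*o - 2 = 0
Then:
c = 1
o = -1/2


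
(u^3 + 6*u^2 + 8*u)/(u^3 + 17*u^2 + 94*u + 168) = u*(u + 2)/(u^2 + 13*u + 42)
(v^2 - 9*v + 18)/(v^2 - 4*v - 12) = (v - 3)/(v + 2)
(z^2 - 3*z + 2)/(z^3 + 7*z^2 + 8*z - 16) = (z - 2)/(z^2 + 8*z + 16)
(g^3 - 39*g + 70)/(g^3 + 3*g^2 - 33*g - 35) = (g - 2)/(g + 1)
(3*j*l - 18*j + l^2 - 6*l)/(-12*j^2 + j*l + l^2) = (3*j*l - 18*j + l^2 - 6*l)/(-12*j^2 + j*l + l^2)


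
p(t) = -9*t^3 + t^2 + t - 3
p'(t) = -27*t^2 + 2*t + 1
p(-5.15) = 1247.69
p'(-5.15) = -725.41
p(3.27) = -303.73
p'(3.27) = -281.17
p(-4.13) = 643.93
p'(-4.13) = -467.80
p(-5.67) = 1664.04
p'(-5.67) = -878.36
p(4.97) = -1078.20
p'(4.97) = -655.98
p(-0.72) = 0.16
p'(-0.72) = -14.44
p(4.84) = -995.15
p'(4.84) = -621.81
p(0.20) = -2.83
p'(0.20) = 0.32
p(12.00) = -15399.00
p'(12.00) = -3863.00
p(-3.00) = 246.00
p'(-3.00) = -248.00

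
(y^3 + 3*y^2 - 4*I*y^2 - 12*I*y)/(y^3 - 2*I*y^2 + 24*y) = (y^2 + y*(3 - 4*I) - 12*I)/(y^2 - 2*I*y + 24)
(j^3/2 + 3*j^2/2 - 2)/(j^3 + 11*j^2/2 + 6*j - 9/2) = (j^3 + 3*j^2 - 4)/(2*j^3 + 11*j^2 + 12*j - 9)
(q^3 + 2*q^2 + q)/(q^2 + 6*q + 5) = q*(q + 1)/(q + 5)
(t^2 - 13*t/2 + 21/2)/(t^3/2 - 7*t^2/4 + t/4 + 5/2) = 2*(2*t^2 - 13*t + 21)/(2*t^3 - 7*t^2 + t + 10)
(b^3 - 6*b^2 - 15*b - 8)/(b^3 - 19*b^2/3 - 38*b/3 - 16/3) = 3*(b + 1)/(3*b + 2)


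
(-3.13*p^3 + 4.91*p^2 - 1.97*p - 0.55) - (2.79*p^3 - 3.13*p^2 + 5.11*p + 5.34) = -5.92*p^3 + 8.04*p^2 - 7.08*p - 5.89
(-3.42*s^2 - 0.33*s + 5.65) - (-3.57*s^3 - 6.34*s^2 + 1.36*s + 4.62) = 3.57*s^3 + 2.92*s^2 - 1.69*s + 1.03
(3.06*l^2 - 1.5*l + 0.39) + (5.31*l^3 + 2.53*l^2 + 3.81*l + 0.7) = 5.31*l^3 + 5.59*l^2 + 2.31*l + 1.09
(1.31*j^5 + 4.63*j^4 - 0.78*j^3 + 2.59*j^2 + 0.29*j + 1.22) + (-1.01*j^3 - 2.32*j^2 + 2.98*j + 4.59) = 1.31*j^5 + 4.63*j^4 - 1.79*j^3 + 0.27*j^2 + 3.27*j + 5.81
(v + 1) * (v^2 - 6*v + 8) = v^3 - 5*v^2 + 2*v + 8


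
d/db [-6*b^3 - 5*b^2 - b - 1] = -18*b^2 - 10*b - 1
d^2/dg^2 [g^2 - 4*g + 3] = 2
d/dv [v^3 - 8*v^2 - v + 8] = 3*v^2 - 16*v - 1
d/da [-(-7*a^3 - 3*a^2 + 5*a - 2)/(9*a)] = 14*a/9 + 1/3 - 2/(9*a^2)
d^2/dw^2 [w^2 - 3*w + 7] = 2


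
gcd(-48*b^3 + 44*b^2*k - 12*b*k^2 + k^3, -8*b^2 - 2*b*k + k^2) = 4*b - k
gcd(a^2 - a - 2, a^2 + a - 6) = a - 2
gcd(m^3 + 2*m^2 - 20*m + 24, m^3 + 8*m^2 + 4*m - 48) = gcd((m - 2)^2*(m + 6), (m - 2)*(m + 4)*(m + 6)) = m^2 + 4*m - 12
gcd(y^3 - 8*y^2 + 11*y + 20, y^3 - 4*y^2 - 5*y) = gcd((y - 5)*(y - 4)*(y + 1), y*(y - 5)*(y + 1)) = y^2 - 4*y - 5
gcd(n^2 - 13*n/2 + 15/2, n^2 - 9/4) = n - 3/2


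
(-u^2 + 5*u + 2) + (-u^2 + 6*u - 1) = -2*u^2 + 11*u + 1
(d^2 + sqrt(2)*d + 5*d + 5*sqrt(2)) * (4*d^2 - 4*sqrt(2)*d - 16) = 4*d^4 + 20*d^3 - 24*d^2 - 120*d - 16*sqrt(2)*d - 80*sqrt(2)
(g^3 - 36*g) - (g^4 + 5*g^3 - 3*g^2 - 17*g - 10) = -g^4 - 4*g^3 + 3*g^2 - 19*g + 10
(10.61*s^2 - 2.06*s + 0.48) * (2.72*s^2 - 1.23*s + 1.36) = 28.8592*s^4 - 18.6535*s^3 + 18.269*s^2 - 3.392*s + 0.6528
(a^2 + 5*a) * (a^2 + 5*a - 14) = a^4 + 10*a^3 + 11*a^2 - 70*a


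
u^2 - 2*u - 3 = (u - 3)*(u + 1)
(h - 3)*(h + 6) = h^2 + 3*h - 18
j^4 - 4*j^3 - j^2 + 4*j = j*(j - 4)*(j - 1)*(j + 1)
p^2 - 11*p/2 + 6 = (p - 4)*(p - 3/2)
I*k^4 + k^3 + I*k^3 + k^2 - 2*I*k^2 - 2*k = k*(k - 1)*(k + 2)*(I*k + 1)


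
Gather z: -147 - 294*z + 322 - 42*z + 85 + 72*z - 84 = 176 - 264*z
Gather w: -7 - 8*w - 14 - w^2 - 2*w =-w^2 - 10*w - 21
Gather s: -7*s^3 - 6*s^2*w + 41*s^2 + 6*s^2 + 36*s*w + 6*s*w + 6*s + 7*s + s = -7*s^3 + s^2*(47 - 6*w) + s*(42*w + 14)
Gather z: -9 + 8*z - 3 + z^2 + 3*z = z^2 + 11*z - 12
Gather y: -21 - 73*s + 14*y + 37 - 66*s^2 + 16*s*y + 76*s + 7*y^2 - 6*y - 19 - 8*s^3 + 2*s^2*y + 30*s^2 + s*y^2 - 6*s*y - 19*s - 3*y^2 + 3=-8*s^3 - 36*s^2 - 16*s + y^2*(s + 4) + y*(2*s^2 + 10*s + 8)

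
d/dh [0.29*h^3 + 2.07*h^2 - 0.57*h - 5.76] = 0.87*h^2 + 4.14*h - 0.57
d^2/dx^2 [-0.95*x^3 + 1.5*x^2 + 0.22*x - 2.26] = 3.0 - 5.7*x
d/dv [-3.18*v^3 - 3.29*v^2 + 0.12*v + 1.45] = -9.54*v^2 - 6.58*v + 0.12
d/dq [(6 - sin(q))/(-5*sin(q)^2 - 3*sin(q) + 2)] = (-5*sin(q)^2 + 60*sin(q) + 16)*cos(q)/(5*sin(q)^2 + 3*sin(q) - 2)^2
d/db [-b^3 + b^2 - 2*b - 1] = -3*b^2 + 2*b - 2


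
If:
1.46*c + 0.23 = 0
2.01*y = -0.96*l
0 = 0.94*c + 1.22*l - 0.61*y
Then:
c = -0.16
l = 0.10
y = -0.05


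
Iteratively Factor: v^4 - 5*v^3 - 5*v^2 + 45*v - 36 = (v - 4)*(v^3 - v^2 - 9*v + 9) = (v - 4)*(v - 1)*(v^2 - 9) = (v - 4)*(v - 1)*(v + 3)*(v - 3)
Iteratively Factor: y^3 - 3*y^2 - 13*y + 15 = (y - 5)*(y^2 + 2*y - 3) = (y - 5)*(y + 3)*(y - 1)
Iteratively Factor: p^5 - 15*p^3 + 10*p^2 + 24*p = (p + 1)*(p^4 - p^3 - 14*p^2 + 24*p) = p*(p + 1)*(p^3 - p^2 - 14*p + 24) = p*(p - 2)*(p + 1)*(p^2 + p - 12) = p*(p - 3)*(p - 2)*(p + 1)*(p + 4)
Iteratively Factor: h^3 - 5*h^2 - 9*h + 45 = (h - 3)*(h^2 - 2*h - 15) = (h - 5)*(h - 3)*(h + 3)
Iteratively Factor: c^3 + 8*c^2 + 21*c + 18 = (c + 2)*(c^2 + 6*c + 9) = (c + 2)*(c + 3)*(c + 3)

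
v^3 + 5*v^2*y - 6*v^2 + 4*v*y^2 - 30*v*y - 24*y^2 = (v - 6)*(v + y)*(v + 4*y)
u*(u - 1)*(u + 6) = u^3 + 5*u^2 - 6*u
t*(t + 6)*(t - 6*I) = t^3 + 6*t^2 - 6*I*t^2 - 36*I*t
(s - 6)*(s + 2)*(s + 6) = s^3 + 2*s^2 - 36*s - 72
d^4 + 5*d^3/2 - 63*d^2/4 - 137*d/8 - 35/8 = (d - 7/2)*(d + 1/2)^2*(d + 5)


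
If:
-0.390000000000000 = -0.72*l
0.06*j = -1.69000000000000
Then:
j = -28.17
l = 0.54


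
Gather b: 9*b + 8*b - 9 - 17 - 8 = 17*b - 34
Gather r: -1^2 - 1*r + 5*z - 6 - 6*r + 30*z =-7*r + 35*z - 7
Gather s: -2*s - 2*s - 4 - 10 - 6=-4*s - 20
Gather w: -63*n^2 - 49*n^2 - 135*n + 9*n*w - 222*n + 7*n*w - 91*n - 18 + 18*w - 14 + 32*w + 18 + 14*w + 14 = -112*n^2 - 448*n + w*(16*n + 64)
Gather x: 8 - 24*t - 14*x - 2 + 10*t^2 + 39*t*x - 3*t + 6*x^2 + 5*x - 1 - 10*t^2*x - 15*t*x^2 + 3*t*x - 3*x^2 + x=10*t^2 - 27*t + x^2*(3 - 15*t) + x*(-10*t^2 + 42*t - 8) + 5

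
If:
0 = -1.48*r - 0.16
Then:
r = -0.11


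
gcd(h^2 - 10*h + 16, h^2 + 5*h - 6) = 1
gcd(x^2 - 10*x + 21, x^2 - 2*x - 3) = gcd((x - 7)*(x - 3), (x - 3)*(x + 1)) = x - 3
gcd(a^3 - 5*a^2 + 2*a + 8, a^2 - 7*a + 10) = a - 2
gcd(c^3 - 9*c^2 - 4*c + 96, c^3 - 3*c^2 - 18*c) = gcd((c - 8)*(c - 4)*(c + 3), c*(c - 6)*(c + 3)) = c + 3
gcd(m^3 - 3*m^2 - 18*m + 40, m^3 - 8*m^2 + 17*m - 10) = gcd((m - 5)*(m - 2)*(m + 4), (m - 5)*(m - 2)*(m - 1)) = m^2 - 7*m + 10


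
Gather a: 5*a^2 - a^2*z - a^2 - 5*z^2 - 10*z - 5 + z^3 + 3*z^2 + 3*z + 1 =a^2*(4 - z) + z^3 - 2*z^2 - 7*z - 4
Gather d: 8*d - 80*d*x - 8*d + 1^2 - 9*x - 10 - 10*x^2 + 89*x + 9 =-80*d*x - 10*x^2 + 80*x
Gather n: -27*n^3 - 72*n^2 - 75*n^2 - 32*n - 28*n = -27*n^3 - 147*n^2 - 60*n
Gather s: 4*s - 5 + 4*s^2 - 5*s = 4*s^2 - s - 5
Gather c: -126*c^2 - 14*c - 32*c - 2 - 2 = -126*c^2 - 46*c - 4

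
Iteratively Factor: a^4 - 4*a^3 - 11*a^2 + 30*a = (a - 2)*(a^3 - 2*a^2 - 15*a) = a*(a - 2)*(a^2 - 2*a - 15) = a*(a - 5)*(a - 2)*(a + 3)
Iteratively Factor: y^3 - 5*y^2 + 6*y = (y - 3)*(y^2 - 2*y) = (y - 3)*(y - 2)*(y)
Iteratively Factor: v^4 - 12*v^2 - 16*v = (v)*(v^3 - 12*v - 16) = v*(v - 4)*(v^2 + 4*v + 4) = v*(v - 4)*(v + 2)*(v + 2)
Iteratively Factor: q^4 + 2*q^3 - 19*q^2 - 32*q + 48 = (q + 3)*(q^3 - q^2 - 16*q + 16) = (q + 3)*(q + 4)*(q^2 - 5*q + 4) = (q - 1)*(q + 3)*(q + 4)*(q - 4)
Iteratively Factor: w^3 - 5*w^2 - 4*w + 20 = (w - 5)*(w^2 - 4) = (w - 5)*(w + 2)*(w - 2)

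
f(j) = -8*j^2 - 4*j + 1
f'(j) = -16*j - 4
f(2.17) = -45.35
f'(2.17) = -38.72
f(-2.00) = -23.00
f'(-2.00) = 28.00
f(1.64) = -27.08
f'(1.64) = -30.24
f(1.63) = -26.78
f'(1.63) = -30.08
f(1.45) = -21.62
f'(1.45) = -27.20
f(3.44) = -107.43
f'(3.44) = -59.04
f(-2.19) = -28.61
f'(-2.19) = 31.04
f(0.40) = -1.88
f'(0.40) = -10.40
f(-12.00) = -1103.00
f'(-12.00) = 188.00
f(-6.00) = -263.00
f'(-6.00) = 92.00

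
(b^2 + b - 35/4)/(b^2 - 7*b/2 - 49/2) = (b - 5/2)/(b - 7)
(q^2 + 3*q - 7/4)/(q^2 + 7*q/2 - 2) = (q + 7/2)/(q + 4)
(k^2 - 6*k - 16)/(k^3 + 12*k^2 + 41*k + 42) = (k - 8)/(k^2 + 10*k + 21)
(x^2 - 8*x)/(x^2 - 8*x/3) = 3*(x - 8)/(3*x - 8)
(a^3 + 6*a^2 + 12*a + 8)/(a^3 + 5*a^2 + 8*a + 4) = (a + 2)/(a + 1)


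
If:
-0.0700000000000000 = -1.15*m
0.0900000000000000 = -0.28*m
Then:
No Solution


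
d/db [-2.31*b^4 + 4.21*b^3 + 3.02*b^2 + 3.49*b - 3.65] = -9.24*b^3 + 12.63*b^2 + 6.04*b + 3.49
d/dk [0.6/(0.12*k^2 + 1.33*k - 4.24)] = (-0.144*k - 0.798)/(0.12*k^2 + 1.33*k - 4.24)^2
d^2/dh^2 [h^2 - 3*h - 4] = 2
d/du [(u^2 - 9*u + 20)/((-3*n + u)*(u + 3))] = ((9 - 2*u)*(3*n - u)*(u + 3) + (3*n - u)*(u^2 - 9*u + 20) + (u + 3)*(-u^2 + 9*u - 20))/((3*n - u)^2*(u + 3)^2)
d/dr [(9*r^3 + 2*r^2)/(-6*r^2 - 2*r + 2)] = r*(-27*r^3 - 18*r^2 + 25*r + 4)/(2*(9*r^4 + 6*r^3 - 5*r^2 - 2*r + 1))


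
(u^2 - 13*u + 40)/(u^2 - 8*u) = (u - 5)/u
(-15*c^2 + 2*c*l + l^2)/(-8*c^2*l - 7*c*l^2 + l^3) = (15*c^2 - 2*c*l - l^2)/(l*(8*c^2 + 7*c*l - l^2))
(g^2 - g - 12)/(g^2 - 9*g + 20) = (g + 3)/(g - 5)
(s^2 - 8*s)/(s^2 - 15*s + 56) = s/(s - 7)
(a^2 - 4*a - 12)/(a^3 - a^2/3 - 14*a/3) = 3*(a - 6)/(a*(3*a - 7))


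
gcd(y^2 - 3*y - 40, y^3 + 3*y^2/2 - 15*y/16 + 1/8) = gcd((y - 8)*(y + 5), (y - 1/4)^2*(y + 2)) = 1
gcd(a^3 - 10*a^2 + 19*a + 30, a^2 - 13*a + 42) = a - 6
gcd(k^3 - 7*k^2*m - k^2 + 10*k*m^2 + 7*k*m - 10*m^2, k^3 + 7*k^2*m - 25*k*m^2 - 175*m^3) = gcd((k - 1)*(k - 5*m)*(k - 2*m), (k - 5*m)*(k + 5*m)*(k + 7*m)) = k - 5*m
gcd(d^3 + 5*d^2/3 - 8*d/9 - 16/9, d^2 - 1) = d - 1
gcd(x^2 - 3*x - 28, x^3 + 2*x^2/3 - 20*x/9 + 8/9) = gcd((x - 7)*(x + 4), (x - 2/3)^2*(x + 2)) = 1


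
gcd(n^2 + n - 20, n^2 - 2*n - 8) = n - 4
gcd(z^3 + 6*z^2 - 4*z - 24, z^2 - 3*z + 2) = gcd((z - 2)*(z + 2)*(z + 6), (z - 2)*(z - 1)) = z - 2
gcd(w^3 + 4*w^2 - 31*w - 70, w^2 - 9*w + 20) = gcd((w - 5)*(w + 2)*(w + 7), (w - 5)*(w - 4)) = w - 5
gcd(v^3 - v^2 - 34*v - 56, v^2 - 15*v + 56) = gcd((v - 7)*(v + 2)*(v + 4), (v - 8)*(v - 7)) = v - 7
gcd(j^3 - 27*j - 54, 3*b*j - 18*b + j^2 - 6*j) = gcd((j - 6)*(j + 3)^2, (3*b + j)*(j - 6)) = j - 6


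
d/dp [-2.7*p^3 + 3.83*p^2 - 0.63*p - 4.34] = -8.1*p^2 + 7.66*p - 0.63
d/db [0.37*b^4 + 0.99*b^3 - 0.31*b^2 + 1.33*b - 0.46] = 1.48*b^3 + 2.97*b^2 - 0.62*b + 1.33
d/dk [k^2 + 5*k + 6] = 2*k + 5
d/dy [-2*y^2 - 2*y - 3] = -4*y - 2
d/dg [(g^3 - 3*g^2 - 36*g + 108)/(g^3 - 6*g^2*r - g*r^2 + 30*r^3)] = ((-3*g^2 + 12*g*r + r^2)*(g^3 - 3*g^2 - 36*g + 108) + 3*(g^2 - 2*g - 12)*(g^3 - 6*g^2*r - g*r^2 + 30*r^3))/(g^3 - 6*g^2*r - g*r^2 + 30*r^3)^2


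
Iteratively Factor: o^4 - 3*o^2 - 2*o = (o)*(o^3 - 3*o - 2) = o*(o + 1)*(o^2 - o - 2) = o*(o + 1)^2*(o - 2)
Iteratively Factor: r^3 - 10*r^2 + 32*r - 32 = (r - 4)*(r^2 - 6*r + 8) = (r - 4)*(r - 2)*(r - 4)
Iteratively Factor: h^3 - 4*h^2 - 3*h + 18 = (h + 2)*(h^2 - 6*h + 9) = (h - 3)*(h + 2)*(h - 3)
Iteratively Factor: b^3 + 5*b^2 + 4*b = (b)*(b^2 + 5*b + 4) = b*(b + 4)*(b + 1)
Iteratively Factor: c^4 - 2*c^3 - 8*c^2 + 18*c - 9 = (c - 1)*(c^3 - c^2 - 9*c + 9) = (c - 3)*(c - 1)*(c^2 + 2*c - 3) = (c - 3)*(c - 1)^2*(c + 3)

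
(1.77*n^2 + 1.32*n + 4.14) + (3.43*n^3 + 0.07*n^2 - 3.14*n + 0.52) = 3.43*n^3 + 1.84*n^2 - 1.82*n + 4.66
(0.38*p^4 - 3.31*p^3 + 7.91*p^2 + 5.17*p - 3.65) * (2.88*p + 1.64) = 1.0944*p^5 - 8.9096*p^4 + 17.3524*p^3 + 27.862*p^2 - 2.0332*p - 5.986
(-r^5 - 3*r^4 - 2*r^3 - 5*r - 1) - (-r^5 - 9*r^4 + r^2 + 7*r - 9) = 6*r^4 - 2*r^3 - r^2 - 12*r + 8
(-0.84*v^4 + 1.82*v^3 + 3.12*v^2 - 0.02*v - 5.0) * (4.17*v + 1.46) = -3.5028*v^5 + 6.363*v^4 + 15.6676*v^3 + 4.4718*v^2 - 20.8792*v - 7.3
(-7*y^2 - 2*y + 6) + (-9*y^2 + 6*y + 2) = -16*y^2 + 4*y + 8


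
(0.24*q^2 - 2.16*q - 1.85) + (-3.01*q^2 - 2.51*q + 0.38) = -2.77*q^2 - 4.67*q - 1.47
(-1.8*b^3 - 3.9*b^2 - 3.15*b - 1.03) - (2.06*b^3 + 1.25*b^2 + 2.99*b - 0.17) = -3.86*b^3 - 5.15*b^2 - 6.14*b - 0.86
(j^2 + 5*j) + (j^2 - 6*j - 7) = 2*j^2 - j - 7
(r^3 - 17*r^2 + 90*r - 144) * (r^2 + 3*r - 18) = r^5 - 14*r^4 + 21*r^3 + 432*r^2 - 2052*r + 2592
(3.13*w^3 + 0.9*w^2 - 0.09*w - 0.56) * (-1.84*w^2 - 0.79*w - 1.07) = -5.7592*w^5 - 4.1287*w^4 - 3.8945*w^3 + 0.1385*w^2 + 0.5387*w + 0.5992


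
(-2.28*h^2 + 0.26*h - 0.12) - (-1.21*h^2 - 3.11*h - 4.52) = -1.07*h^2 + 3.37*h + 4.4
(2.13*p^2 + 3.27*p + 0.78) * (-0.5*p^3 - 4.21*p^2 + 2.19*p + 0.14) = -1.065*p^5 - 10.6023*p^4 - 9.492*p^3 + 4.1757*p^2 + 2.166*p + 0.1092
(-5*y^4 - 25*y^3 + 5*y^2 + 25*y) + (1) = -5*y^4 - 25*y^3 + 5*y^2 + 25*y + 1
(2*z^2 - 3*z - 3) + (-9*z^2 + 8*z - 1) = -7*z^2 + 5*z - 4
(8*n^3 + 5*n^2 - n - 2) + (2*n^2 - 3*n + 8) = 8*n^3 + 7*n^2 - 4*n + 6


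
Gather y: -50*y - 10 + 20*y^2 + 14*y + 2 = 20*y^2 - 36*y - 8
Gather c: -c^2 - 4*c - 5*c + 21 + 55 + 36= -c^2 - 9*c + 112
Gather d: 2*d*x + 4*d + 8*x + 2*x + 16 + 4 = d*(2*x + 4) + 10*x + 20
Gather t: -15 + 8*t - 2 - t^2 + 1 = -t^2 + 8*t - 16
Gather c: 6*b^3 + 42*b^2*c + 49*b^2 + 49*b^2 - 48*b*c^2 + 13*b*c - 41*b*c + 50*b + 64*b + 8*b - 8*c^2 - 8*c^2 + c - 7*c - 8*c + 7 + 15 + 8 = 6*b^3 + 98*b^2 + 122*b + c^2*(-48*b - 16) + c*(42*b^2 - 28*b - 14) + 30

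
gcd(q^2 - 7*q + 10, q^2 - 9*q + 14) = q - 2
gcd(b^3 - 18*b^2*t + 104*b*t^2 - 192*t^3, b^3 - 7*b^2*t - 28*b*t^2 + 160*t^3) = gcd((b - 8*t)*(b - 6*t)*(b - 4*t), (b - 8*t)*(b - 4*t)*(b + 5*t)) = b^2 - 12*b*t + 32*t^2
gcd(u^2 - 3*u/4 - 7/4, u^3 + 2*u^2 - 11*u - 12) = u + 1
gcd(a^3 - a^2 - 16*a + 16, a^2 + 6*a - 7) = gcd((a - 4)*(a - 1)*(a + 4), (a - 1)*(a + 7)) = a - 1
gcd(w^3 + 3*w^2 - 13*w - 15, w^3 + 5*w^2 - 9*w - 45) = w^2 + 2*w - 15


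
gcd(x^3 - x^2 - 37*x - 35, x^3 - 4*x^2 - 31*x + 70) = x^2 - 2*x - 35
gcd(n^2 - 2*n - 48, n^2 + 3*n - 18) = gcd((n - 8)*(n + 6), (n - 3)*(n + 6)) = n + 6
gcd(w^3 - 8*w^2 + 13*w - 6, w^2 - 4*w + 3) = w - 1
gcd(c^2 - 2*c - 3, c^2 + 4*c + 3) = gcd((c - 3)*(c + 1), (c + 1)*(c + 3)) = c + 1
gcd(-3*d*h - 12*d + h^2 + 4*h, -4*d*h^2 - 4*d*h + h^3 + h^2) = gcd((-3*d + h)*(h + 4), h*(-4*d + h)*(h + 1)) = 1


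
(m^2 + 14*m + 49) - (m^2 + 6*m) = 8*m + 49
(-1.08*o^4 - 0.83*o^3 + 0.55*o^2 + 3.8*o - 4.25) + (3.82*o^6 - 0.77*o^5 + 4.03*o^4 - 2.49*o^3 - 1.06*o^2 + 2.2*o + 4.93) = 3.82*o^6 - 0.77*o^5 + 2.95*o^4 - 3.32*o^3 - 0.51*o^2 + 6.0*o + 0.68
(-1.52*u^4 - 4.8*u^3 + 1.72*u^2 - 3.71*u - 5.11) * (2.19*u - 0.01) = -3.3288*u^5 - 10.4968*u^4 + 3.8148*u^3 - 8.1421*u^2 - 11.1538*u + 0.0511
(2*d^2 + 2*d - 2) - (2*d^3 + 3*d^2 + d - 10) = -2*d^3 - d^2 + d + 8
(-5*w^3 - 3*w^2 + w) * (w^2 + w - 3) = -5*w^5 - 8*w^4 + 13*w^3 + 10*w^2 - 3*w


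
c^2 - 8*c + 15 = (c - 5)*(c - 3)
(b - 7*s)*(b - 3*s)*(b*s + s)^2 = b^4*s^2 - 10*b^3*s^3 + 2*b^3*s^2 + 21*b^2*s^4 - 20*b^2*s^3 + b^2*s^2 + 42*b*s^4 - 10*b*s^3 + 21*s^4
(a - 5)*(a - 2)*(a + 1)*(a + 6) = a^4 - 33*a^2 + 28*a + 60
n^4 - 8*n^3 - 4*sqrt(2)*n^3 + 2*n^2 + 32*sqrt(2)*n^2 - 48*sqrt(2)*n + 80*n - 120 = (n - 6)*(n - 2)*(n - 5*sqrt(2))*(n + sqrt(2))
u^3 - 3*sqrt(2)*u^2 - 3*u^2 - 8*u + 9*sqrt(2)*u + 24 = (u - 3)*(u - 4*sqrt(2))*(u + sqrt(2))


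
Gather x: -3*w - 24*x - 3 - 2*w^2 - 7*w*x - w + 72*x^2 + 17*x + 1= -2*w^2 - 4*w + 72*x^2 + x*(-7*w - 7) - 2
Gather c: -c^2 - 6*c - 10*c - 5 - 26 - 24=-c^2 - 16*c - 55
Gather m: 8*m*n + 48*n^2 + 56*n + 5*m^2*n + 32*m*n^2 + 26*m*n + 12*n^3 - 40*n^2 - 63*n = 5*m^2*n + m*(32*n^2 + 34*n) + 12*n^3 + 8*n^2 - 7*n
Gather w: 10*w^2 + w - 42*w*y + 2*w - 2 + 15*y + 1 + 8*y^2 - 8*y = 10*w^2 + w*(3 - 42*y) + 8*y^2 + 7*y - 1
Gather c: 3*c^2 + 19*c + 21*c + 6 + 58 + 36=3*c^2 + 40*c + 100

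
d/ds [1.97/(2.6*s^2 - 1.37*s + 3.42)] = (2.6989 - 10.244*s)/(2.6*s^2 - 1.37*s + 3.42)^2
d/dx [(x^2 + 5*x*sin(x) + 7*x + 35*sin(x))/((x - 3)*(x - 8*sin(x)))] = (13*x^3*cos(x) - 13*x^2*sin(x) + 52*x^2*cos(x) - 10*x^2 - 22*x*sin(x) - 273*x*cos(x) + 400*sin(x)^2 + 273*sin(x))/((x - 3)^2*(x - 8*sin(x))^2)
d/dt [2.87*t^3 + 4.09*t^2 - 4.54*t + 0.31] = 8.61*t^2 + 8.18*t - 4.54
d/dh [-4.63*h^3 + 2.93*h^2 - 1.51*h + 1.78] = -13.89*h^2 + 5.86*h - 1.51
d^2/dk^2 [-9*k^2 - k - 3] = -18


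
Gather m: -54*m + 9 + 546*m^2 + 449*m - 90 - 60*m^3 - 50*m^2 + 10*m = -60*m^3 + 496*m^2 + 405*m - 81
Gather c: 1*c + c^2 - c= c^2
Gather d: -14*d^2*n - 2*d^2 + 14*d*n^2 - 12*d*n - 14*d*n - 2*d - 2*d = d^2*(-14*n - 2) + d*(14*n^2 - 26*n - 4)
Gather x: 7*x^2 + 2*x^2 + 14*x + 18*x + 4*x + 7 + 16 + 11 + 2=9*x^2 + 36*x + 36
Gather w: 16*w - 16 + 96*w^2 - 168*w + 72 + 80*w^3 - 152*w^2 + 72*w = 80*w^3 - 56*w^2 - 80*w + 56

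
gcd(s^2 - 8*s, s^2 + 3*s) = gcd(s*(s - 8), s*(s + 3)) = s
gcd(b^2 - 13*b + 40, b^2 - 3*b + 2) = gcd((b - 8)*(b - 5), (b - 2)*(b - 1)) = 1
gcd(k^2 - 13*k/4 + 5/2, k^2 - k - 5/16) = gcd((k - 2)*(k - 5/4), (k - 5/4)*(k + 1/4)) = k - 5/4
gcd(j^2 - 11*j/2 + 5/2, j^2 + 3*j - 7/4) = j - 1/2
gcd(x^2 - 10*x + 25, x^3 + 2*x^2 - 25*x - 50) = x - 5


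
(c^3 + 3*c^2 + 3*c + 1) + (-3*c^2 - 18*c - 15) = c^3 - 15*c - 14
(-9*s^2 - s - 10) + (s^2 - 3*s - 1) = -8*s^2 - 4*s - 11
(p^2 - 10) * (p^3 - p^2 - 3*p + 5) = p^5 - p^4 - 13*p^3 + 15*p^2 + 30*p - 50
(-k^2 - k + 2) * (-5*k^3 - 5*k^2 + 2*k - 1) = 5*k^5 + 10*k^4 - 7*k^3 - 11*k^2 + 5*k - 2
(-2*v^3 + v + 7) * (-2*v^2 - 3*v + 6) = 4*v^5 + 6*v^4 - 14*v^3 - 17*v^2 - 15*v + 42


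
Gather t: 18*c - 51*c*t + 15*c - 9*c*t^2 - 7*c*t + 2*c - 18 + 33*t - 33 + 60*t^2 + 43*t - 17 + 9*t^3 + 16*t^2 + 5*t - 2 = 35*c + 9*t^3 + t^2*(76 - 9*c) + t*(81 - 58*c) - 70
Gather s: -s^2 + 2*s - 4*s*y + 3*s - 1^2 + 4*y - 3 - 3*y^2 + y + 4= -s^2 + s*(5 - 4*y) - 3*y^2 + 5*y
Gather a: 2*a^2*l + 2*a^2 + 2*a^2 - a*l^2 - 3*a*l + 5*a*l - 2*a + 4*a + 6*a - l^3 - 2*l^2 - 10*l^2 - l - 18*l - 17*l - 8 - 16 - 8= a^2*(2*l + 4) + a*(-l^2 + 2*l + 8) - l^3 - 12*l^2 - 36*l - 32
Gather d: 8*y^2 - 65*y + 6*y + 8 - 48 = 8*y^2 - 59*y - 40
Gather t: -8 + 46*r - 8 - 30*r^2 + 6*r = -30*r^2 + 52*r - 16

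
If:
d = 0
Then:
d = 0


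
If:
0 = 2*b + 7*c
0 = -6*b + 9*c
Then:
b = 0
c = 0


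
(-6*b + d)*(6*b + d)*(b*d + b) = -36*b^3*d - 36*b^3 + b*d^3 + b*d^2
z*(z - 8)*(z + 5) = z^3 - 3*z^2 - 40*z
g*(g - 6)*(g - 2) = g^3 - 8*g^2 + 12*g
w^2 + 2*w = w*(w + 2)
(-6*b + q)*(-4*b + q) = 24*b^2 - 10*b*q + q^2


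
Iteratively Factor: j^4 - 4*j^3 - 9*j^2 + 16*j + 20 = (j - 2)*(j^3 - 2*j^2 - 13*j - 10) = (j - 5)*(j - 2)*(j^2 + 3*j + 2) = (j - 5)*(j - 2)*(j + 1)*(j + 2)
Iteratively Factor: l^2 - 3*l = (l - 3)*(l)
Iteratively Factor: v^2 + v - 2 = (v - 1)*(v + 2)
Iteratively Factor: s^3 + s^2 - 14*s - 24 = (s + 3)*(s^2 - 2*s - 8) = (s + 2)*(s + 3)*(s - 4)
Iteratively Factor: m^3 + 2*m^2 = (m)*(m^2 + 2*m) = m^2*(m + 2)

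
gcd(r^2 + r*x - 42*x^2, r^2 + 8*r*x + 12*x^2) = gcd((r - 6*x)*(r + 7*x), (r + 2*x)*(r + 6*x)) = 1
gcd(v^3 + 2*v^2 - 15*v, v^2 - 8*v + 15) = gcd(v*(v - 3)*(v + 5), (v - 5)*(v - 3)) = v - 3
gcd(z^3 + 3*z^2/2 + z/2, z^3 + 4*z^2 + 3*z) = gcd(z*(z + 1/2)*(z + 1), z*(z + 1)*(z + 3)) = z^2 + z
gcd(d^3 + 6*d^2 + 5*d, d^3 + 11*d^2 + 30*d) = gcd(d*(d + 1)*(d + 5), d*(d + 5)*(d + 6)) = d^2 + 5*d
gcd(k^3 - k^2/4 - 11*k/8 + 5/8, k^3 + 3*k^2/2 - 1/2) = k - 1/2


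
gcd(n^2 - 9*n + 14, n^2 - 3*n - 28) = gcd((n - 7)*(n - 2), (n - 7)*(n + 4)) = n - 7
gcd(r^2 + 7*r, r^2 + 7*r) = r^2 + 7*r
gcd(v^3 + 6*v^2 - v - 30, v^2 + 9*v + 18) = v + 3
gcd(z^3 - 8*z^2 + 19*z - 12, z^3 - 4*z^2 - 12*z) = 1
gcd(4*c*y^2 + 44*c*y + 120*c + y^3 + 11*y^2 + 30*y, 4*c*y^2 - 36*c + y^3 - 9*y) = 4*c + y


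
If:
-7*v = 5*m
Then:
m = -7*v/5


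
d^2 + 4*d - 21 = (d - 3)*(d + 7)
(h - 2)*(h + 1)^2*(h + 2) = h^4 + 2*h^3 - 3*h^2 - 8*h - 4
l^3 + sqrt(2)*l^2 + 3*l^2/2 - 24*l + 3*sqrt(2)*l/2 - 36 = (l + 3/2)*(l - 3*sqrt(2))*(l + 4*sqrt(2))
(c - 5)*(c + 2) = c^2 - 3*c - 10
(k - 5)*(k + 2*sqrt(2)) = k^2 - 5*k + 2*sqrt(2)*k - 10*sqrt(2)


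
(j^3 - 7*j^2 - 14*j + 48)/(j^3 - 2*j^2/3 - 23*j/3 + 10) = 3*(j - 8)/(3*j - 5)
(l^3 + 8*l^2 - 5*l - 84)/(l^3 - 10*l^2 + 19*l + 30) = (l^3 + 8*l^2 - 5*l - 84)/(l^3 - 10*l^2 + 19*l + 30)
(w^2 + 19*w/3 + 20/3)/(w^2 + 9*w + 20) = (w + 4/3)/(w + 4)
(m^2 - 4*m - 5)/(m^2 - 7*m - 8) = (m - 5)/(m - 8)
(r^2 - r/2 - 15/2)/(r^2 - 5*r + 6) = (r + 5/2)/(r - 2)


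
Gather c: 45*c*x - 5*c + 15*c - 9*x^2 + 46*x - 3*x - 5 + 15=c*(45*x + 10) - 9*x^2 + 43*x + 10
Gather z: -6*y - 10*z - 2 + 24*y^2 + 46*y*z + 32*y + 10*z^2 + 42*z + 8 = 24*y^2 + 26*y + 10*z^2 + z*(46*y + 32) + 6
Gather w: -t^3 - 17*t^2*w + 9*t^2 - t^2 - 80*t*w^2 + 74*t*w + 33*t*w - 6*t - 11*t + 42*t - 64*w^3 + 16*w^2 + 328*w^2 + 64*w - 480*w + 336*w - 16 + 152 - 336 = -t^3 + 8*t^2 + 25*t - 64*w^3 + w^2*(344 - 80*t) + w*(-17*t^2 + 107*t - 80) - 200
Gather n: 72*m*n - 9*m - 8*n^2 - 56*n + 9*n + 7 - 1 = -9*m - 8*n^2 + n*(72*m - 47) + 6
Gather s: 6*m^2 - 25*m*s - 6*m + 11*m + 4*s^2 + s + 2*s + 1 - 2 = 6*m^2 + 5*m + 4*s^2 + s*(3 - 25*m) - 1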